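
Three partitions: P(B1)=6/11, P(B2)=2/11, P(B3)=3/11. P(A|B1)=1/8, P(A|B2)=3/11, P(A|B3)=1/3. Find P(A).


P(A) = P(A|B1)P(B1) + P(A|B2)P(B2) + P(A|B3)P(B3)
= 1/8*6/11 + 3/11*2/11 + 1/3*3/11
= 3/44 + 6/121 + 1/11 = 101/484

101/484


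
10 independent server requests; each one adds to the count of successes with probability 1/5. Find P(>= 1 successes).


P(at least one) = 1 - P(none)
P(none) = (1 - 1/5)^10 = (4/5)^10 = 1048576/9765625
P(at least one) = 1 - 1048576/9765625 = 8717049/9765625

8717049/9765625


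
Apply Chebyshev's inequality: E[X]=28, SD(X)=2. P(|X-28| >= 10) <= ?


k = 10/2 = 5
Chebyshev: P(|X-mu| >= k*sigma) <= 1/k^2 = 1/5^2 = 1/25

1/25


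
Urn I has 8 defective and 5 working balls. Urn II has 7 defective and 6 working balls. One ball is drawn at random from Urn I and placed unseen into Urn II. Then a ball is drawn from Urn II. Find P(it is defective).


P(transfer defective) = 8/13; P(transfer working) = 5/13
If defective transferred: Urn II has 8 defective of 14, so P(defective|defective moved) = 4/7
If working transferred: Urn II has 7 defective of 14, so P(defective|working moved) = 1/2
By total probability: P(defective) = 8/13*4/7 + 5/13*1/2 = 99/182

99/182


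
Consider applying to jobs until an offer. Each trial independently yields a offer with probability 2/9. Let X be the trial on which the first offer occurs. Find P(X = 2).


P(X=2) = (1-p)^1 * p = (7/9)^1 * 2/9
= 7/9 * 2/9 = 14/81

14/81


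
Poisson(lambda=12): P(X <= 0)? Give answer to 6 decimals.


P(X<=0) = e^(-12)*12^0/0!
≈ 0.0000061442
≈ 0.000006

0.000006


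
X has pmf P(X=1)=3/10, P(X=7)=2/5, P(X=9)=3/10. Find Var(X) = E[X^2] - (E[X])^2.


E[X] = 29/5, E[X^2] = 221/5
Var(X) = E[X^2] - (E[X])^2 = 221/5 - (29/5)^2 = 264/25

264/25


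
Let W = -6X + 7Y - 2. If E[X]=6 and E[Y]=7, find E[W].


E[-6X + 7Y - 2] = -6*E[X] + 7*E[Y] - 2
= (-6)*(6) + (7)*(7) + (-2)
= -36 + 49 - 2 = 11

11


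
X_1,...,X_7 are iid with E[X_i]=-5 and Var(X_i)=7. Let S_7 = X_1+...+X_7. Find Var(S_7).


By independence, Var(S_n) = n*Var(X_1) = 7*7 = 49

49


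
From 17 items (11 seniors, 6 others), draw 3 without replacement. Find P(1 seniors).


P(X=1) = C(11,1)*C(6,2) / C(17,3)
= 11*15 / 680
= 165/680 = 33/136

33/136


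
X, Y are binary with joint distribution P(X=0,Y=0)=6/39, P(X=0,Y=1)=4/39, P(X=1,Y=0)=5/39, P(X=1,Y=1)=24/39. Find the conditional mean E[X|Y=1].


P(Y=1) = 28/39
E[X|Y=1] = (0*4 + 1*24)/28 = 24/28 = 6/7

6/7


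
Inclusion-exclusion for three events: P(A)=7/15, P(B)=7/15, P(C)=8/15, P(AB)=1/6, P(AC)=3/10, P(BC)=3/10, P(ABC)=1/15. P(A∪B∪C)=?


P(A∪B∪C) = P(A)+P(B)+P(C) - P(AB)-P(AC)-P(BC) + P(ABC)
= 7/15+7/15+8/15 - 1/6-3/10-3/10 + 1/15
= 23/30

23/30


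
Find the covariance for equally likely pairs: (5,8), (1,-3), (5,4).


E[X]=11/3, E[Y]=3, E[XY]=19
Cov(X,Y) = E[XY] - E[X]E[Y] = 19 - 11/3*3 = 8

8


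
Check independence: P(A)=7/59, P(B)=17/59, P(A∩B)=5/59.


P(A)*P(B) = 7/59*17/59 = 119/3481
P(A∩B) = 5/59 != 119/3481, so not independent

No, A and B are not independent


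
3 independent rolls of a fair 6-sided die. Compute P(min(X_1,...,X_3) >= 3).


P(min >= 3) = P(all X_i >= 3) = (P(X_1 >= 3))^3
= (4/6)^3 = (2/3)^3 = 8/27

8/27


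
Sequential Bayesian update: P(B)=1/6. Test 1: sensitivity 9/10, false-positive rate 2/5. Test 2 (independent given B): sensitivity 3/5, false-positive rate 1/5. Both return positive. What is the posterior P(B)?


After test 1: P(+) = 9/10*1/6 + 2/5*5/6 = 29/60
P(B|+) = (3/20)/(29/60) = 9/29
After test 2 (use post1 as new prior): P(+) = 3/5*9/29 + 1/5*20/29 = 47/145
P(B|+,+) = (27/145)/(47/145) = 27/47

27/47


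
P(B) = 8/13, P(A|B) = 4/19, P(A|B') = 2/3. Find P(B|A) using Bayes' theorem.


P(A) = P(A|B)P(B) + P(A|B')P(B') = 4/19*8/13 + 2/3*5/13 = 22/57
P(B|A) = P(A|B)P(B)/P(A) = (32/247)/(22/57) = 48/143

48/143


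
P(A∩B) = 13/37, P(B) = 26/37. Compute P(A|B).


P(A|B) = P(A∩B)/P(B) = (13/37)/(26/37) = 13/26 = 1/2

1/2


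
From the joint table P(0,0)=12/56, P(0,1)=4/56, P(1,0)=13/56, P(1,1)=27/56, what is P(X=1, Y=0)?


Read from table: P(X=1, Y=0) = 13/56

13/56


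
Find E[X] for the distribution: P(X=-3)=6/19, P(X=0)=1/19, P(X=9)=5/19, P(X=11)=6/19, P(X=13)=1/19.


E[X] = sum(x * P(x))
= -3*6/19 + 0*1/19 + 9*5/19 + 11*6/19 + 13*1/19
= 106/19

106/19


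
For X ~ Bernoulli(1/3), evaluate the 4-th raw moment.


For Bernoulli: X in {0,1}
E[X^4] = 0^4*(1-1/3) + 1^4*1/3 = 1/3

1/3


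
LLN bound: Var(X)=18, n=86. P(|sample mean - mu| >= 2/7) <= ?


Var(Xbar) = Var(X)/n = 18/86
Chebyshev: P(|Xbar-mu| >= 2/7) <= Var(Xbar)/(2/7)^2 = (9/43)/(4/49) = 441/172
Bound exceeds 1, so trivial bound: 1

1


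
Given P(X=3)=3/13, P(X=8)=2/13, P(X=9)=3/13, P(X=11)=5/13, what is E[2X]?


E[2X] = sum(g(x)*P(x))
= 6*3/13 + 16*2/13 + 18*3/13 + 22*5/13
= 214/13

214/13


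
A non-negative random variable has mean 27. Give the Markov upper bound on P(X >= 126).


Markov: P(X >= a) <= E[X]/a
P(X >= 126) <= 27/126 = 3/14

3/14


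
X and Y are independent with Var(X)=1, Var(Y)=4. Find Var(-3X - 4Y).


Independence => Cov(X,Y)=0
Var(-3X - 4Y) = (-3)^2*Var(X) + (-4)^2*Var(Y)
= 9*1 + 16*4 = 73

73


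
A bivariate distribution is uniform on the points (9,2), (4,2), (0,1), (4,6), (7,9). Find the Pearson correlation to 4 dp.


Cov(X,Y) = 3.4000, Var(X) = 9.3600, Var(Y) = 9.2000
rho = Cov/(sqrt(VarX)*sqrt(VarY)) = 0.3664

0.3664


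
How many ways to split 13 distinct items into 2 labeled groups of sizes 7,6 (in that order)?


13! = 6227020800
Denominator: 7!=5040 * 6!=720
Coefficient = 6227020800 / 3628800 = 1716

1716


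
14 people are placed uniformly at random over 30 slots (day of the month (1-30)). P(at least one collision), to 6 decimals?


P(all different) = prod((30-i)/30 for i=0..13) = 0.026506
P(at least one match) = 1 - 0.026506 = 0.973494

0.973494


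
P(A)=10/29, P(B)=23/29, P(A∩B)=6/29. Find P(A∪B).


P(A∪B) = P(A) + P(B) - P(A∩B)
= 10/29 + 23/29 - 6/29 = 27/29

27/29


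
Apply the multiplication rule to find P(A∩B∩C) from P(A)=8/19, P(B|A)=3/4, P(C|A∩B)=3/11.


P(A∩B∩C) = P(A) * P(B|A) * P(C|A∩B)
= 8/19 * 3/4 * 3/11
= 6/19 * 3/11 = 18/209

18/209


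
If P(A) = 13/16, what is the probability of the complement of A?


P(A') = 1 - P(A) = 1 - 13/16 = 3/16

3/16


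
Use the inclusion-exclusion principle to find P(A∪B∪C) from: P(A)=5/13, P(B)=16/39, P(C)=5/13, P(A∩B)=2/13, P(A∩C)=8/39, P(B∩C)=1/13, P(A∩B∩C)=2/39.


P(A∪B∪C) = P(A)+P(B)+P(C) - P(AB)-P(AC)-P(BC) + P(ABC)
= 5/13+16/39+5/13 - 2/13-8/39-1/13 + 2/39
= 31/39

31/39


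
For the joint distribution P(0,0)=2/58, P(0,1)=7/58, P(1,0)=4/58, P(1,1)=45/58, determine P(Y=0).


P(Y=0) = P(0,0)+P(1,0) = 2/58 + 4/58 = 6/58 = 3/29

3/29


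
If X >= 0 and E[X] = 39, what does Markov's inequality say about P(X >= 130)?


Markov: P(X >= a) <= E[X]/a
P(X >= 130) <= 39/130 = 3/10

3/10


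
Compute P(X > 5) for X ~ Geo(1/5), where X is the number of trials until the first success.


P(X > 5) = P(first 5 trials all fail) = (1-p)^5 = (4/5)^5 = 1024/3125

1024/3125


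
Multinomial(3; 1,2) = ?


3! = 6
Denominator: 1!=1 * 2!=2
Coefficient = 6 / 2 = 3

3


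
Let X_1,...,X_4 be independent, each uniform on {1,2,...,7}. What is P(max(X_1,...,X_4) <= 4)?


P(max <= 4) = P(all X_i <= 4) = (P(X_1 <= 4))^4
= (4/7)^4 = 256/2401

256/2401


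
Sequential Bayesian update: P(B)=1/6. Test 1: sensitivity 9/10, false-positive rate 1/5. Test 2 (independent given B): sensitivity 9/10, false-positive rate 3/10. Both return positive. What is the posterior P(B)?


After test 1: P(+) = 9/10*1/6 + 1/5*5/6 = 19/60
P(B|+) = (3/20)/(19/60) = 9/19
After test 2 (use post1 as new prior): P(+) = 9/10*9/19 + 3/10*10/19 = 111/190
P(B|+,+) = (81/190)/(111/190) = 27/37

27/37


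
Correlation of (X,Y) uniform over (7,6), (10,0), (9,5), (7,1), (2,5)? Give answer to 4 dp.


Cov(X,Y) = -3.0000, Var(X) = 7.6000, Var(Y) = 5.8400
rho = Cov/(sqrt(VarX)*sqrt(VarY)) = -0.4503

-0.4503


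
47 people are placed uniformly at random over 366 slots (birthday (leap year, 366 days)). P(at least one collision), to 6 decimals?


P(all different) = prod((366-i)/366 for i=0..46) = 0.045628
P(at least one match) = 1 - 0.045628 = 0.954372

0.954372


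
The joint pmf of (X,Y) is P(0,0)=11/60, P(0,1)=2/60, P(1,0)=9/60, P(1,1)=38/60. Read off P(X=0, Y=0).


Read from table: P(X=0, Y=0) = 11/60

11/60


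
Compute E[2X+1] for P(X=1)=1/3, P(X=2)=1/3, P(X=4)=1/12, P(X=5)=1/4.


E[2X+1] = sum(g(x)*P(x))
= 3*1/3 + 5*1/3 + 9*1/12 + 11*1/4
= 37/6

37/6


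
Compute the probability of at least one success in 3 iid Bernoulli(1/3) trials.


P(at least one) = 1 - P(none)
P(none) = (1 - 1/3)^3 = (2/3)^3 = 8/27
P(at least one) = 1 - 8/27 = 19/27

19/27


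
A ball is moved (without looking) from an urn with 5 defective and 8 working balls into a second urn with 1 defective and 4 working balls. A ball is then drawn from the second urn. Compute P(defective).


P(transfer defective) = 5/13; P(transfer working) = 8/13
If defective transferred: Urn II has 2 defective of 6, so P(defective|defective moved) = 1/3
If working transferred: Urn II has 1 defective of 6, so P(defective|working moved) = 1/6
By total probability: P(defective) = 5/13*1/3 + 8/13*1/6 = 3/13

3/13


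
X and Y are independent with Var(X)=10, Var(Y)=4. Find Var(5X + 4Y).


Independence => Cov(X,Y)=0
Var(5X + 4Y) = 5^2*Var(X) + 4^2*Var(Y)
= 25*10 + 16*4 = 314

314


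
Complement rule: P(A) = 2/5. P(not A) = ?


P(A') = 1 - P(A) = 1 - 2/5 = 3/5

3/5


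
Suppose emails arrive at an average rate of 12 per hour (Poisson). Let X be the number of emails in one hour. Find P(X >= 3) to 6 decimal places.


P(X>=3) = 1 - P(X<=2) = 1 - (e^(-12)*12^0/0! + e^(-12)*12^1/1! + e^(-12)*12^2/2!)
≈ 1 - (0.0000061442 + 0.0000737305 + 0.0004423833)
= 1 - 0.0005222580 = 0.9994777420
≈ 0.999478

0.999478


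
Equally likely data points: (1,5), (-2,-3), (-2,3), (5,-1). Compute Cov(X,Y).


E[X]=1/2, E[Y]=1, E[XY]=0
Cov(X,Y) = E[XY] - E[X]E[Y] = 0 - 1/2*1 = -1/2

-1/2


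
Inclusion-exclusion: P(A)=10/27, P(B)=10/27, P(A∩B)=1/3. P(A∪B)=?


P(A∪B) = P(A) + P(B) - P(A∩B)
= 10/27 + 10/27 - 1/3 = 11/27

11/27


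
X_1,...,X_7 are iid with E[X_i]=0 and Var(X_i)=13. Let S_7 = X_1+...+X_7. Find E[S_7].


E[S_n] = n*E[X_1] = 7*0 = 0

0


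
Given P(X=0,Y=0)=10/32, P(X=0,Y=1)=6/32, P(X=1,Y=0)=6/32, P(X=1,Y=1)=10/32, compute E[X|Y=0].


P(Y=0) = 16/32
E[X|Y=0] = (0*10 + 1*6)/16 = 6/16 = 3/8

3/8


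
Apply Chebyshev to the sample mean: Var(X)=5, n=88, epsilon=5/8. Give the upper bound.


Var(Xbar) = Var(X)/n = 5/88
Chebyshev: P(|Xbar-mu| >= 5/8) <= Var(Xbar)/(5/8)^2 = (5/88)/(25/64) = 8/55

8/55


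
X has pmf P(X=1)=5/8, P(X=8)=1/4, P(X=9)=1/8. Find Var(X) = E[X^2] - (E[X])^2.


E[X] = 15/4, E[X^2] = 107/4
Var(X) = E[X^2] - (E[X])^2 = 107/4 - (15/4)^2 = 203/16

203/16


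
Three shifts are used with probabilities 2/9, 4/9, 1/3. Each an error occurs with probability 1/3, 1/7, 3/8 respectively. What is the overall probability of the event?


P(A) = P(A|B1)P(B1) + P(A|B2)P(B2) + P(A|B3)P(B3)
= 1/3*2/9 + 1/7*4/9 + 3/8*1/3
= 2/27 + 4/63 + 1/8 = 397/1512

397/1512


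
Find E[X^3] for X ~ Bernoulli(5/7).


For Bernoulli: X in {0,1}
E[X^3] = 0^3*(1-5/7) + 1^3*5/7 = 5/7

5/7


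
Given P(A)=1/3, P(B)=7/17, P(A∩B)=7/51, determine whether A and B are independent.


P(A)*P(B) = 1/3*7/17 = 7/51
P(A∩B) = 7/51, which equals P(A)P(B), so independent

Yes, A and B are independent


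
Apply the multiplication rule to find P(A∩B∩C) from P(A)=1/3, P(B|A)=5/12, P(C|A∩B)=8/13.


P(A∩B∩C) = P(A) * P(B|A) * P(C|A∩B)
= 1/3 * 5/12 * 8/13
= 5/36 * 8/13 = 10/117

10/117


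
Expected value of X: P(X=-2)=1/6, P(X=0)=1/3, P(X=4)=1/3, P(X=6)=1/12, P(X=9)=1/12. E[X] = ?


E[X] = sum(x * P(x))
= -2*1/6 + 0*1/3 + 4*1/3 + 6*1/12 + 9*1/12
= 9/4

9/4


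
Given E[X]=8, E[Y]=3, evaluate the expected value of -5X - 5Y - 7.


E[-5X - 5Y - 7] = -5*E[X] - 5*E[Y] - 7
= (-5)*(8) + (-5)*(3) + (-7)
= -40 - 15 - 7 = -62

-62


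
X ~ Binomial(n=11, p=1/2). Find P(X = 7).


P(X=7) = C(11,7) * p^7 * (1-p)^4
= 330 * 1/128 * 1/16
= 165/1024

165/1024


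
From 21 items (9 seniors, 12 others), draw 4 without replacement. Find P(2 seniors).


P(X=2) = C(9,2)*C(12,2) / C(21,4)
= 36*66 / 5985
= 2376/5985 = 264/665

264/665


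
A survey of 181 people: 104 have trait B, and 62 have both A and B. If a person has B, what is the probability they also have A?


P(A|B) = P(A∩B)/P(B) = (62/181)/(104/181) = 62/104 = 31/52

31/52


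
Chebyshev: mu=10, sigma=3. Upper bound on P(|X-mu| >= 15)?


k = 15/3 = 5
Chebyshev: P(|X-mu| >= k*sigma) <= 1/k^2 = 1/5^2 = 1/25

1/25


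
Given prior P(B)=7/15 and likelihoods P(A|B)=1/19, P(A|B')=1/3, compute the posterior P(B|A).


P(A) = P(A|B)P(B) + P(A|B')P(B') = 1/19*7/15 + 1/3*8/15 = 173/855
P(B|A) = P(A|B)P(B)/P(A) = (7/285)/(173/855) = 21/173

21/173


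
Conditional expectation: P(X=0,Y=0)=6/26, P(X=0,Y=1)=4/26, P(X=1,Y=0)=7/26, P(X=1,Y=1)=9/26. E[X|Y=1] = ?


P(Y=1) = 13/26
E[X|Y=1] = (0*4 + 1*9)/13 = 9/13

9/13


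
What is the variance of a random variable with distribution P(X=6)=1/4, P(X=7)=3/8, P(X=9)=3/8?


E[X] = 15/2, E[X^2] = 231/4
Var(X) = E[X^2] - (E[X])^2 = 231/4 - (15/2)^2 = 3/2

3/2


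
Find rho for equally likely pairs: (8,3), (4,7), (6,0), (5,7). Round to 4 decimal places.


Cov(X,Y) = -2.6875, Var(X) = 2.1875, Var(Y) = 8.6875
rho = Cov/(sqrt(VarX)*sqrt(VarY)) = -0.6165

-0.6165


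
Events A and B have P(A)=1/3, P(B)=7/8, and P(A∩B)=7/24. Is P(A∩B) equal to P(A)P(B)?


P(A)*P(B) = 1/3*7/8 = 7/24
P(A∩B) = 7/24, which equals P(A)P(B), so independent

Yes, A and B are independent


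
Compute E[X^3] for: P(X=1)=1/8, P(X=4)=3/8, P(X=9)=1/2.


E[X^3] = sum(x^3 * P(x))
= 1*1/8 + 64*3/8 + 729*1/2
= 3109/8

3109/8


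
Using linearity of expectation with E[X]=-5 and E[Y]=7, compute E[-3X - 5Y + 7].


E[-3X - 5Y + 7] = -3*E[X] - 5*E[Y] + 7
= (-3)*(-5) + (-5)*(7) + (7)
= 15 - 35 + 7 = -13

-13


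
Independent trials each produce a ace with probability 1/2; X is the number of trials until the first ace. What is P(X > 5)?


P(X > 5) = P(first 5 trials all fail) = (1-p)^5 = (1/2)^5 = 1/32

1/32


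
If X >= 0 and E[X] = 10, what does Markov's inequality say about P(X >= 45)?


Markov: P(X >= a) <= E[X]/a
P(X >= 45) <= 10/45 = 2/9

2/9


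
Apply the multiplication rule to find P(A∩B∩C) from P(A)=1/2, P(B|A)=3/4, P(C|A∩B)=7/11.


P(A∩B∩C) = P(A) * P(B|A) * P(C|A∩B)
= 1/2 * 3/4 * 7/11
= 3/8 * 7/11 = 21/88

21/88


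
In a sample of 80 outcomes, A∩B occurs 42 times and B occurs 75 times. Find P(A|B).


P(A|B) = P(A∩B)/P(B) = (42/80)/(75/80) = 42/75 = 14/25

14/25


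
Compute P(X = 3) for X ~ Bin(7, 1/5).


P(X=3) = C(7,3) * p^3 * (1-p)^4
= 35 * 1/125 * 256/625
= 1792/15625

1792/15625


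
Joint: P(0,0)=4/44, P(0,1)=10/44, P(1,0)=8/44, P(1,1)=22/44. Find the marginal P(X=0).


P(X=0) = P(0,0)+P(0,1) = 4/44 + 10/44 = 14/44 = 7/22

7/22


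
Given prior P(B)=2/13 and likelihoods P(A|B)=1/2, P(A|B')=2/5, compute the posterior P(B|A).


P(A) = P(A|B)P(B) + P(A|B')P(B') = 1/2*2/13 + 2/5*11/13 = 27/65
P(B|A) = P(A|B)P(B)/P(A) = (1/13)/(27/65) = 5/27

5/27


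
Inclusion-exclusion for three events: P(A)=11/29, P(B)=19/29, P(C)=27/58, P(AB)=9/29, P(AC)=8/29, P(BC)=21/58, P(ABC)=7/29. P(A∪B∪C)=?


P(A∪B∪C) = P(A)+P(B)+P(C) - P(AB)-P(AC)-P(BC) + P(ABC)
= 11/29+19/29+27/58 - 9/29-8/29-21/58 + 7/29
= 23/29

23/29


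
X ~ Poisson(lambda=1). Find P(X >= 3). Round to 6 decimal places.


P(X>=3) = 1 - P(X<=2) = 1 - (e^(-1)*1^0/0! + e^(-1)*1^1/1! + e^(-1)*1^2/2!)
≈ 1 - (0.3678794412 + 0.3678794412 + 0.1839397206)
= 1 - 0.9196986030 = 0.0803013970
≈ 0.080301

0.080301


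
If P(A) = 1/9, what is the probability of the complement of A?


P(A') = 1 - P(A) = 1 - 1/9 = 8/9

8/9


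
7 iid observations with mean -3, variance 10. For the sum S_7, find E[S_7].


E[S_n] = n*E[X_1] = 7*-3 = -21

-21


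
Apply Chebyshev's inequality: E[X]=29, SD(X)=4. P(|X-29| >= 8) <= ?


k = 8/4 = 2
Chebyshev: P(|X-mu| >= k*sigma) <= 1/k^2 = 1/2^2 = 1/4

1/4


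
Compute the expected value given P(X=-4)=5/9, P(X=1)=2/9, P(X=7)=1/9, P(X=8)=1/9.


E[X] = sum(x * P(x))
= -4*5/9 + 1*2/9 + 7*1/9 + 8*1/9
= -1/3

-1/3


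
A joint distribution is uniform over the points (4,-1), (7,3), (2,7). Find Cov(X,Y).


E[X]=13/3, E[Y]=3, E[XY]=31/3
Cov(X,Y) = E[XY] - E[X]E[Y] = 31/3 - 13/3*3 = -8/3

-8/3


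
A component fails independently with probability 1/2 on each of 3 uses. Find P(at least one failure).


P(at least one) = 1 - P(none)
P(none) = (1 - 1/2)^3 = (1/2)^3 = 1/8
P(at least one) = 1 - 1/8 = 7/8

7/8


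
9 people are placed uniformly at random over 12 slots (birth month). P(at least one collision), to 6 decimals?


P(all different) = prod((12-i)/12 for i=0..8) = 0.015472
P(at least one match) = 1 - 0.015472 = 0.984528

0.984528


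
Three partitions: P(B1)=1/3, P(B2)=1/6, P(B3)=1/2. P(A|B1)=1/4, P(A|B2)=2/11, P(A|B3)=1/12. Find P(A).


P(A) = P(A|B1)P(B1) + P(A|B2)P(B2) + P(A|B3)P(B3)
= 1/4*1/3 + 2/11*1/6 + 1/12*1/2
= 1/12 + 1/33 + 1/24 = 41/264

41/264


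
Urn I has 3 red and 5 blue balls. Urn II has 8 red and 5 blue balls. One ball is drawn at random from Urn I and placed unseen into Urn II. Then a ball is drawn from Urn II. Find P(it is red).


P(transfer red) = 3/8; P(transfer blue) = 5/8
If red transferred: Urn II has 9 red of 14, so P(red|red moved) = 9/14
If blue transferred: Urn II has 8 red of 14, so P(red|blue moved) = 4/7
By total probability: P(red) = 3/8*9/14 + 5/8*4/7 = 67/112

67/112


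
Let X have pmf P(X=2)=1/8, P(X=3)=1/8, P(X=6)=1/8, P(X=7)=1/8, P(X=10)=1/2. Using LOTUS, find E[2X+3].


E[2X+3] = sum(g(x)*P(x))
= 7*1/8 + 9*1/8 + 15*1/8 + 17*1/8 + 23*1/2
= 35/2

35/2


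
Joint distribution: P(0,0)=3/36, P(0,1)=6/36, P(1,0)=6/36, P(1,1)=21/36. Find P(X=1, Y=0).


Read from table: P(X=1, Y=0) = 6/36 = 1/6

1/6


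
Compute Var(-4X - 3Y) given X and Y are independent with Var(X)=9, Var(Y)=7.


Independence => Cov(X,Y)=0
Var(-4X - 3Y) = (-4)^2*Var(X) + (-3)^2*Var(Y)
= 16*9 + 9*7 = 207

207


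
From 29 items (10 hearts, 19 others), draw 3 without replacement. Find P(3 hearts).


P(X=3) = C(10,3)*C(19,0) / C(29,3)
= 120*1 / 3654
= 120/3654 = 20/609

20/609


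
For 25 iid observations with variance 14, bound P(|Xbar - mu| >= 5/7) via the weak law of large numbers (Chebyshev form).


Var(Xbar) = Var(X)/n = 14/25
Chebyshev: P(|Xbar-mu| >= 5/7) <= Var(Xbar)/(5/7)^2 = (14/25)/(25/49) = 686/625
Bound exceeds 1, so trivial bound: 1

1


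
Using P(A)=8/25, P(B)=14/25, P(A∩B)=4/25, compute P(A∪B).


P(A∪B) = P(A) + P(B) - P(A∩B)
= 8/25 + 14/25 - 4/25 = 18/25

18/25


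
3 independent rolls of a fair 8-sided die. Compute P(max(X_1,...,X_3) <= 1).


P(max <= 1) = P(all X_i <= 1) = (P(X_1 <= 1))^3
= (1/8)^3 = 1/512

1/512


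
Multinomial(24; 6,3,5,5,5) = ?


24! = 620448401733239439360000
Denominator: 6!=720 * 3!=6 * 5!=120 * 5!=120 * 5!=120
Coefficient = 620448401733239439360000 / 7464960000 = 83114765750016

83114765750016


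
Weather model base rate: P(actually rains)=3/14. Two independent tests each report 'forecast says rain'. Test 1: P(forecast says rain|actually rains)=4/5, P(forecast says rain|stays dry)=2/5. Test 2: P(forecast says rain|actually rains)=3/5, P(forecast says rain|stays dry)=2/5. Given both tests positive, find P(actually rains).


After test 1: P(+) = 4/5*3/14 + 2/5*11/14 = 17/35
P(B|+) = (6/35)/(17/35) = 6/17
After test 2 (use post1 as new prior): P(+) = 3/5*6/17 + 2/5*11/17 = 8/17
P(B|+,+) = (18/85)/(8/17) = 9/20

9/20


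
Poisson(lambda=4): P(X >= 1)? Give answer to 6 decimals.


P(X>=1) = 1 - P(X<=0) = 1 - (e^(-4)*4^0/0!)
≈ 1 - 0.0183156389 = 0.9816843611
≈ 0.981684

0.981684


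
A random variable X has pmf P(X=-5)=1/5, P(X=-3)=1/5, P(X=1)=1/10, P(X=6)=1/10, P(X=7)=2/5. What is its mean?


E[X] = sum(x * P(x))
= -5*1/5 - 3*1/5 + 1*1/10 + 6*1/10 + 7*2/5
= 19/10

19/10


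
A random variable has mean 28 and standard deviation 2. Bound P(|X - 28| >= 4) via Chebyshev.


k = 4/2 = 2
Chebyshev: P(|X-mu| >= k*sigma) <= 1/k^2 = 1/2^2 = 1/4

1/4


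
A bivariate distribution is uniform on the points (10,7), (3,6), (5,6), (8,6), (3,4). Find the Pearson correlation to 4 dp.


Cov(X,Y) = 1.9600, Var(X) = 7.7600, Var(Y) = 0.9600
rho = Cov/(sqrt(VarX)*sqrt(VarY)) = 0.7181

0.7181


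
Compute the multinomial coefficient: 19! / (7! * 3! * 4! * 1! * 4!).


19! = 121645100408832000
Denominator: 7!=5040 * 3!=6 * 4!=24 * 1!=1 * 4!=24
Coefficient = 121645100408832000 / 17418240 = 6983776800

6983776800


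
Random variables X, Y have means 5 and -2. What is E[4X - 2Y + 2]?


E[4X - 2Y + 2] = 4*E[X] - 2*E[Y] + 2
= (4)*(5) + (-2)*(-2) + (2)
= 20 + 4 + 2 = 26

26


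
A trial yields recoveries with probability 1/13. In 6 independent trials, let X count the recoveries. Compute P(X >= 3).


P(X>=3) = P(X=3) + P(X=4) + P(X=5) + P(X=6)
= 34560/4826809 + 2160/4826809 + 72/4826809 + 1/4826809
= 36793/4826809

36793/4826809


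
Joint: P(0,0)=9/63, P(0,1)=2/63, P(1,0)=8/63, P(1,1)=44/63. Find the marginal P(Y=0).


P(Y=0) = P(0,0)+P(1,0) = 9/63 + 8/63 = 17/63

17/63


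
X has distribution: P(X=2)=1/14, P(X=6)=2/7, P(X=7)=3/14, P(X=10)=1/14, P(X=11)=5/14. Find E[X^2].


E[X^2] = sum(g(x)*P(x))
= 4*1/14 + 36*2/7 + 49*3/14 + 100*1/14 + 121*5/14
= 500/7

500/7


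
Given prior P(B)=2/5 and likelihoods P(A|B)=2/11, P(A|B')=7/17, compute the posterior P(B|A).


P(A) = P(A|B)P(B) + P(A|B')P(B') = 2/11*2/5 + 7/17*3/5 = 299/935
P(B|A) = P(A|B)P(B)/P(A) = (4/55)/(299/935) = 68/299

68/299


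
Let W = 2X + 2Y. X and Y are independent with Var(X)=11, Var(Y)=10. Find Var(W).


Independence => Cov(X,Y)=0
Var(2X + 2Y) = 2^2*Var(X) + 2^2*Var(Y)
= 4*11 + 4*10 = 84

84


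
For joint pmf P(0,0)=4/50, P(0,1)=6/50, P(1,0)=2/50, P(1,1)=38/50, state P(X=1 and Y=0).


Read from table: P(X=1, Y=0) = 2/50 = 1/25

1/25


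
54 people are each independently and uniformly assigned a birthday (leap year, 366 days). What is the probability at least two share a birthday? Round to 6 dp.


P(all different) = prod((366-i)/366 for i=0..53) = 0.016316
P(at least one match) = 1 - 0.016316 = 0.983684

0.983684


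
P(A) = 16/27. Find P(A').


P(A') = 1 - P(A) = 1 - 16/27 = 11/27

11/27


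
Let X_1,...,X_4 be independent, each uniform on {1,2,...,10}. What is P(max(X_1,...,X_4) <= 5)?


P(max <= 5) = P(all X_i <= 5) = (P(X_1 <= 5))^4
= (5/10)^4 = (1/2)^4 = 1/16

1/16


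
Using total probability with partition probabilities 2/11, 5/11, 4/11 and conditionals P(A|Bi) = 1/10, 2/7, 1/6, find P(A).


P(A) = P(A|B1)P(B1) + P(A|B2)P(B2) + P(A|B3)P(B3)
= 1/10*2/11 + 2/7*5/11 + 1/6*4/11
= 1/55 + 10/77 + 2/33 = 241/1155

241/1155


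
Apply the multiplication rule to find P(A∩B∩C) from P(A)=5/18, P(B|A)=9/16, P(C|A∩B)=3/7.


P(A∩B∩C) = P(A) * P(B|A) * P(C|A∩B)
= 5/18 * 9/16 * 3/7
= 5/32 * 3/7 = 15/224

15/224


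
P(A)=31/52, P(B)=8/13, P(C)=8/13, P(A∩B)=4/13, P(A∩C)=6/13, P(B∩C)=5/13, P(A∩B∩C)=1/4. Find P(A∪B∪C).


P(A∪B∪C) = P(A)+P(B)+P(C) - P(AB)-P(AC)-P(BC) + P(ABC)
= 31/52+8/13+8/13 - 4/13-6/13-5/13 + 1/4
= 12/13

12/13


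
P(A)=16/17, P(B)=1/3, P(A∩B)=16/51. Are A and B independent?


P(A)*P(B) = 16/17*1/3 = 16/51
P(A∩B) = 16/51, which equals P(A)P(B), so independent

Yes, A and B are independent


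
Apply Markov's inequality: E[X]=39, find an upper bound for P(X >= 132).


Markov: P(X >= a) <= E[X]/a
P(X >= 132) <= 39/132 = 13/44

13/44


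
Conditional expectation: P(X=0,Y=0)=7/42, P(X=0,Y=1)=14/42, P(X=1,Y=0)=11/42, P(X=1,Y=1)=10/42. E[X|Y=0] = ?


P(Y=0) = 18/42
E[X|Y=0] = (0*7 + 1*11)/18 = 11/18

11/18


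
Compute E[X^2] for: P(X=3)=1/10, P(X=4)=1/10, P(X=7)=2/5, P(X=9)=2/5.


E[X^2] = sum(x^2 * P(x))
= 9*1/10 + 16*1/10 + 49*2/5 + 81*2/5
= 109/2

109/2


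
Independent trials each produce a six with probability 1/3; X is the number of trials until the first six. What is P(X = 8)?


P(X=8) = (1-p)^7 * p = (2/3)^7 * 1/3
= 128/2187 * 1/3 = 128/6561

128/6561


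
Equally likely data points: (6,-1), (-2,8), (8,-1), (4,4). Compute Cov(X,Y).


E[X]=4, E[Y]=5/2, E[XY]=-7/2
Cov(X,Y) = E[XY] - E[X]E[Y] = -7/2 - 4*5/2 = -27/2

-27/2


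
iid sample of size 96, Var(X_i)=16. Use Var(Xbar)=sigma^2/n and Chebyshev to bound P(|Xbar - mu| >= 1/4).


Var(Xbar) = Var(X)/n = 16/96
Chebyshev: P(|Xbar-mu| >= 1/4) <= Var(Xbar)/(1/4)^2 = (1/6)/(1/16) = 8/3
Bound exceeds 1, so trivial bound: 1

1


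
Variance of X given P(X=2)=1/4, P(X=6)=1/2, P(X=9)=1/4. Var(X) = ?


E[X] = 23/4, E[X^2] = 157/4
Var(X) = E[X^2] - (E[X])^2 = 157/4 - (23/4)^2 = 99/16

99/16


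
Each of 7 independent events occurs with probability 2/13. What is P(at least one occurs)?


P(at least one) = 1 - P(none)
P(none) = (1 - 2/13)^7 = (11/13)^7 = 19487171/62748517
P(at least one) = 1 - 19487171/62748517 = 43261346/62748517

43261346/62748517


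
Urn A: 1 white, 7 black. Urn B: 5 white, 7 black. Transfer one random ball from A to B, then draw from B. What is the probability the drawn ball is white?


P(transfer white) = 1/8; P(transfer black) = 7/8
If white transferred: Urn II has 6 white of 13, so P(white|white moved) = 6/13
If black transferred: Urn II has 5 white of 13, so P(white|black moved) = 5/13
By total probability: P(white) = 1/8*6/13 + 7/8*5/13 = 41/104

41/104


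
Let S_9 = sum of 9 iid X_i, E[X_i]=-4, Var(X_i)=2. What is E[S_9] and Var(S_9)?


E[S_n] = n*mu = 9*-4 = -36
Var(S_n) = n*sigma^2 = 9*2 = 18

E[S_9]=-36, Var(S_9)=18


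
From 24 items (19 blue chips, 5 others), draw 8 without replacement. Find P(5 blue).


P(X=5) = C(19,5)*C(5,3) / C(24,8)
= 11628*10 / 735471
= 116280/735471 = 40/253

40/253


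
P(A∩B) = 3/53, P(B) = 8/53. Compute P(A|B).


P(A|B) = P(A∩B)/P(B) = (3/53)/(8/53) = 3/8

3/8


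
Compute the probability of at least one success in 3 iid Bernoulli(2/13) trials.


P(at least one) = 1 - P(none)
P(none) = (1 - 2/13)^3 = (11/13)^3 = 1331/2197
P(at least one) = 1 - 1331/2197 = 866/2197

866/2197


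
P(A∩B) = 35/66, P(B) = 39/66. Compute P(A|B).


P(A|B) = P(A∩B)/P(B) = (35/66)/(39/66) = 35/39

35/39


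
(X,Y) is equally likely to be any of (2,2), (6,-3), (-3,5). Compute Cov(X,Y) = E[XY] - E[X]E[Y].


E[X]=5/3, E[Y]=4/3, E[XY]=-29/3
Cov(X,Y) = E[XY] - E[X]E[Y] = -29/3 - 5/3*4/3 = -107/9

-107/9


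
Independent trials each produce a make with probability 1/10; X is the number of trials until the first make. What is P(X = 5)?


P(X=5) = (1-p)^4 * p = (9/10)^4 * 1/10
= 6561/10000 * 1/10 = 6561/100000

6561/100000


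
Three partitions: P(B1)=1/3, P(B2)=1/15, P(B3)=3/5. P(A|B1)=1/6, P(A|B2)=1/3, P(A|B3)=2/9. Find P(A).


P(A) = P(A|B1)P(B1) + P(A|B2)P(B2) + P(A|B3)P(B3)
= 1/6*1/3 + 1/3*1/15 + 2/9*3/5
= 1/18 + 1/45 + 2/15 = 19/90

19/90


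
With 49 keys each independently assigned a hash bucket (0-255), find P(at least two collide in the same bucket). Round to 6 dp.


P(all different) = prod((256-i)/256 for i=0..48) = 0.007336
P(at least one match) = 1 - 0.007336 = 0.992664

0.992664


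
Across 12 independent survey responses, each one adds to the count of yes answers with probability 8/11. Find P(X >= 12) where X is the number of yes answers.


P(X>=12) = P(X=12)
= 68719476736/3138428376721
= 68719476736/3138428376721

68719476736/3138428376721


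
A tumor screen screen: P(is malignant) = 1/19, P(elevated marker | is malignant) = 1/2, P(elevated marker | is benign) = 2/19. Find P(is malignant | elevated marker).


P(A) = P(A|B)P(B) + P(A|B')P(B') = 1/2*1/19 + 2/19*18/19 = 91/722
P(B|A) = P(A|B)P(B)/P(A) = (1/38)/(91/722) = 19/91

19/91


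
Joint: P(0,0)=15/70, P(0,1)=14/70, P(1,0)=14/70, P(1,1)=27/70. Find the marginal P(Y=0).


P(Y=0) = P(0,0)+P(1,0) = 15/70 + 14/70 = 29/70

29/70


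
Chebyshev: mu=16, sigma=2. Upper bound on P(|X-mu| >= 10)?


k = 10/2 = 5
Chebyshev: P(|X-mu| >= k*sigma) <= 1/k^2 = 1/5^2 = 1/25

1/25


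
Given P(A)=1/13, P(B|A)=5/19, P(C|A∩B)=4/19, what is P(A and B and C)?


P(A∩B∩C) = P(A) * P(B|A) * P(C|A∩B)
= 1/13 * 5/19 * 4/19
= 5/247 * 4/19 = 20/4693

20/4693


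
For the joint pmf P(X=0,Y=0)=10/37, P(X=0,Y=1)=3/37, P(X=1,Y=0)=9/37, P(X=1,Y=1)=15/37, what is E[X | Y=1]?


P(Y=1) = 18/37
E[X|Y=1] = (0*3 + 1*15)/18 = 15/18 = 5/6

5/6


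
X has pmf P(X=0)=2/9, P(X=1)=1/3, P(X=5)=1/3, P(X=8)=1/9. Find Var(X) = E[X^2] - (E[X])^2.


E[X] = 26/9, E[X^2] = 142/9
Var(X) = E[X^2] - (E[X])^2 = 142/9 - (26/9)^2 = 602/81

602/81


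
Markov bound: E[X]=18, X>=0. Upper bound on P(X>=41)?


Markov: P(X >= a) <= E[X]/a
P(X >= 41) <= 18/41

18/41


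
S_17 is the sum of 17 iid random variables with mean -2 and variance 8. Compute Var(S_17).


By independence, Var(S_n) = n*Var(X_1) = 17*8 = 136

136


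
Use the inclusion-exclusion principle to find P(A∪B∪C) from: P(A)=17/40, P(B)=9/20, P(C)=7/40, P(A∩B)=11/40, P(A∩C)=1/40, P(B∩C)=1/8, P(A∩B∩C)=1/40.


P(A∪B∪C) = P(A)+P(B)+P(C) - P(AB)-P(AC)-P(BC) + P(ABC)
= 17/40+9/20+7/40 - 11/40-1/40-1/8 + 1/40
= 13/20

13/20


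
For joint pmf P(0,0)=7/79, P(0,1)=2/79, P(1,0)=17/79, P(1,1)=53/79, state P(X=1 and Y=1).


Read from table: P(X=1, Y=1) = 53/79

53/79


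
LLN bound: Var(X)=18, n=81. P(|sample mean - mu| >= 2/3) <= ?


Var(Xbar) = Var(X)/n = 18/81
Chebyshev: P(|Xbar-mu| >= 2/3) <= Var(Xbar)/(2/3)^2 = (2/9)/(4/9) = 1/2

1/2


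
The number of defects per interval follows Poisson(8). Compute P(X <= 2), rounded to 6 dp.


P(X<=2) = e^(-8)*8^0/0! + e^(-8)*8^1/1! + e^(-8)*8^2/2!
≈ 0.0003354626 + 0.0026837010 + 0.0107348041
= 0.0137539677
≈ 0.013754

0.013754


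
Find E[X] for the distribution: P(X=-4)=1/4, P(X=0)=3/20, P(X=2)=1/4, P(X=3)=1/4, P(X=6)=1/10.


E[X] = sum(x * P(x))
= -4*1/4 + 0*3/20 + 2*1/4 + 3*1/4 + 6*1/10
= 17/20

17/20


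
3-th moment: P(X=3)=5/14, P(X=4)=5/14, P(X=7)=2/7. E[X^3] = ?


E[X^3] = sum(x^3 * P(x))
= 27*5/14 + 64*5/14 + 343*2/7
= 261/2

261/2


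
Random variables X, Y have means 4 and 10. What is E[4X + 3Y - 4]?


E[4X + 3Y - 4] = 4*E[X] + 3*E[Y] - 4
= (4)*(4) + (3)*(10) + (-4)
= 16 + 30 - 4 = 42

42


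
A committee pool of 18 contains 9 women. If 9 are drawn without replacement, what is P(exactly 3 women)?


P(X=3) = C(9,3)*C(9,6) / C(18,9)
= 84*84 / 48620
= 7056/48620 = 1764/12155

1764/12155


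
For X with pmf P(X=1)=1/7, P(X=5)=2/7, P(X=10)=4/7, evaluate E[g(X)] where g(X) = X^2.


E[X^2] = sum(g(x)*P(x))
= 1*1/7 + 25*2/7 + 100*4/7
= 451/7

451/7


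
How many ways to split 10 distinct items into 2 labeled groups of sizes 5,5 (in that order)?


10! = 3628800
Denominator: 5!=120 * 5!=120
Coefficient = 3628800 / 14400 = 252

252


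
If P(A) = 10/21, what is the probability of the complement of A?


P(A') = 1 - P(A) = 1 - 10/21 = 11/21

11/21


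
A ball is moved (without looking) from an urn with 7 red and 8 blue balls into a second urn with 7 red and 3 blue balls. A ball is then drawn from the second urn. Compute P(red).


P(transfer red) = 7/15; P(transfer blue) = 8/15
If red transferred: Urn II has 8 red of 11, so P(red|red moved) = 8/11
If blue transferred: Urn II has 7 red of 11, so P(red|blue moved) = 7/11
By total probability: P(red) = 7/15*8/11 + 8/15*7/11 = 112/165

112/165


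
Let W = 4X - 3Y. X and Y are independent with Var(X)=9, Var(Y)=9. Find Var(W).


Independence => Cov(X,Y)=0
Var(4X - 3Y) = 4^2*Var(X) + (-3)^2*Var(Y)
= 16*9 + 9*9 = 225

225


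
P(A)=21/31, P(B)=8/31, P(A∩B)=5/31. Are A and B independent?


P(A)*P(B) = 21/31*8/31 = 168/961
P(A∩B) = 5/31 != 168/961, so not independent

No, A and B are not independent


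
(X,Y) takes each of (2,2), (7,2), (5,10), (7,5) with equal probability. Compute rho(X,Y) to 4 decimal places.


Cov(X,Y) = 0.8125, Var(X) = 4.1875, Var(Y) = 10.6875
rho = Cov/(sqrt(VarX)*sqrt(VarY)) = 0.1215

0.1215


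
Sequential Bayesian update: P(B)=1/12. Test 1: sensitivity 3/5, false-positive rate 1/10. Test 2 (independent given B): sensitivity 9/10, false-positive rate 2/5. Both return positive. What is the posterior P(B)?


After test 1: P(+) = 3/5*1/12 + 1/10*11/12 = 17/120
P(B|+) = (1/20)/(17/120) = 6/17
After test 2 (use post1 as new prior): P(+) = 9/10*6/17 + 2/5*11/17 = 49/85
P(B|+,+) = (27/85)/(49/85) = 27/49

27/49


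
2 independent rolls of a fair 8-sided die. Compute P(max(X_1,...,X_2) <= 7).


P(max <= 7) = P(all X_i <= 7) = (P(X_1 <= 7))^2
= (7/8)^2 = 49/64

49/64


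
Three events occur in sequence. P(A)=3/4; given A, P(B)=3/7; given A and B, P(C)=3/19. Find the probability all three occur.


P(A∩B∩C) = P(A) * P(B|A) * P(C|A∩B)
= 3/4 * 3/7 * 3/19
= 9/28 * 3/19 = 27/532

27/532


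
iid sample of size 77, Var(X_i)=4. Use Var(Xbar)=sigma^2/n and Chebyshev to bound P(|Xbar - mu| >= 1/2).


Var(Xbar) = Var(X)/n = 4/77
Chebyshev: P(|Xbar-mu| >= 1/2) <= Var(Xbar)/(1/2)^2 = (4/77)/(1/4) = 16/77

16/77


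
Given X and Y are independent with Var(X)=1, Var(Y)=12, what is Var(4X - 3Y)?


Independence => Cov(X,Y)=0
Var(4X - 3Y) = 4^2*Var(X) + (-3)^2*Var(Y)
= 16*1 + 9*12 = 124

124


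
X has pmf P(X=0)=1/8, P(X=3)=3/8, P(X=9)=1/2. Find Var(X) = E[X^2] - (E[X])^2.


E[X] = 45/8, E[X^2] = 351/8
Var(X) = E[X^2] - (E[X])^2 = 351/8 - (45/8)^2 = 783/64

783/64


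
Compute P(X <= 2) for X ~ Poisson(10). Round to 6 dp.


P(X<=2) = e^(-10)*10^0/0! + e^(-10)*10^1/1! + e^(-10)*10^2/2!
≈ 0.0000453999 + 0.0004539993 + 0.0022699965
= 0.0027693957
≈ 0.002769

0.002769


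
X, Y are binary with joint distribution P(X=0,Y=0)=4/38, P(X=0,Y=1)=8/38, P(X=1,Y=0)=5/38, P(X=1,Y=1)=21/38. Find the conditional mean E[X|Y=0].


P(Y=0) = 9/38
E[X|Y=0] = (0*4 + 1*5)/9 = 5/9

5/9


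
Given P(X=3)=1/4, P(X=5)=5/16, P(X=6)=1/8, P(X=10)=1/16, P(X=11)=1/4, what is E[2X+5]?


E[2X+5] = sum(g(x)*P(x))
= 11*1/4 + 15*5/16 + 17*1/8 + 25*1/16 + 27*1/4
= 143/8

143/8


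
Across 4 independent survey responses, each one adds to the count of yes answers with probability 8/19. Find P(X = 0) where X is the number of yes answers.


P(X=0) = C(4,0) * p^0 * (1-p)^4
= 1 * 1 * 14641/130321
= 14641/130321

14641/130321


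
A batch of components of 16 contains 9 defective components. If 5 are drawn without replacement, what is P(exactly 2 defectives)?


P(X=2) = C(9,2)*C(7,3) / C(16,5)
= 36*35 / 4368
= 1260/4368 = 15/52

15/52


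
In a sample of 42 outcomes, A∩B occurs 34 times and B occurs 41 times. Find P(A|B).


P(A|B) = P(A∩B)/P(B) = (34/42)/(41/42) = 34/41

34/41


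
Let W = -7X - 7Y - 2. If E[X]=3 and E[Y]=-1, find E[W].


E[-7X - 7Y - 2] = -7*E[X] - 7*E[Y] - 2
= (-7)*(3) + (-7)*(-1) + (-2)
= -21 + 7 - 2 = -16

-16


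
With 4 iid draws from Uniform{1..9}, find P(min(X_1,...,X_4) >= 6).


P(min >= 6) = P(all X_i >= 6) = (P(X_1 >= 6))^4
= (4/9)^4 = 256/6561

256/6561


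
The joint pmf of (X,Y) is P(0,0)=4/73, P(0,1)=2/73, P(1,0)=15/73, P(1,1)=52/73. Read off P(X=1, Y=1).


Read from table: P(X=1, Y=1) = 52/73

52/73


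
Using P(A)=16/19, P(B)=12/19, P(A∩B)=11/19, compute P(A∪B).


P(A∪B) = P(A) + P(B) - P(A∩B)
= 16/19 + 12/19 - 11/19 = 17/19

17/19


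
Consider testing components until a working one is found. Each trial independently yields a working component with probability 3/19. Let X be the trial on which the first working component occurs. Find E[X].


For geometric (trials until first success), E[X] = 1/p = 1/(3/19) = 19/3

19/3


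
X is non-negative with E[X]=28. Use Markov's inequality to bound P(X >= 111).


Markov: P(X >= a) <= E[X]/a
P(X >= 111) <= 28/111

28/111


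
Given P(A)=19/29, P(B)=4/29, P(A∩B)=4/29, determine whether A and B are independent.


P(A)*P(B) = 19/29*4/29 = 76/841
P(A∩B) = 4/29 != 76/841, so not independent

No, A and B are not independent


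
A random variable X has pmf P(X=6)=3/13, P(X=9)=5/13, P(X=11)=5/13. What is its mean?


E[X] = sum(x * P(x))
= 6*3/13 + 9*5/13 + 11*5/13
= 118/13

118/13


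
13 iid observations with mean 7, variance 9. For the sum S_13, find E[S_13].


E[S_n] = n*E[X_1] = 13*7 = 91

91


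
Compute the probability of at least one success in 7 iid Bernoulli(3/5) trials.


P(at least one) = 1 - P(none)
P(none) = (1 - 3/5)^7 = (2/5)^7 = 128/78125
P(at least one) = 1 - 128/78125 = 77997/78125

77997/78125


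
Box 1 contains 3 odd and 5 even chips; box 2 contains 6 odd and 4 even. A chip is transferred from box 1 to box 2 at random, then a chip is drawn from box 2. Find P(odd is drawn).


P(transfer odd) = 3/8; P(transfer even) = 5/8
If odd transferred: Urn II has 7 odd of 11, so P(odd|odd moved) = 7/11
If even transferred: Urn II has 6 odd of 11, so P(odd|even moved) = 6/11
By total probability: P(odd) = 3/8*7/11 + 5/8*6/11 = 51/88

51/88


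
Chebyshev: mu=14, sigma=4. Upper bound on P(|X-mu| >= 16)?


k = 16/4 = 4
Chebyshev: P(|X-mu| >= k*sigma) <= 1/k^2 = 1/4^2 = 1/16

1/16


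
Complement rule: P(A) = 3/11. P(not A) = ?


P(A') = 1 - P(A) = 1 - 3/11 = 8/11

8/11


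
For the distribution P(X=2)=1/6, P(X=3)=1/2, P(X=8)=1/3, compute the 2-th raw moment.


E[X^2] = sum(x^2 * P(x))
= 4*1/6 + 9*1/2 + 64*1/3
= 53/2

53/2


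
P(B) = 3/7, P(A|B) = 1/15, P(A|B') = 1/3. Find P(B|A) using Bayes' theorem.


P(A) = P(A|B)P(B) + P(A|B')P(B') = 1/15*3/7 + 1/3*4/7 = 23/105
P(B|A) = P(A|B)P(B)/P(A) = (1/35)/(23/105) = 3/23

3/23


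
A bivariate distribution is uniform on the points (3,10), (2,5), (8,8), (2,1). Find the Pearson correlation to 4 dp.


Cov(X,Y) = 4.0000, Var(X) = 6.1875, Var(Y) = 11.5000
rho = Cov/(sqrt(VarX)*sqrt(VarY)) = 0.4742

0.4742


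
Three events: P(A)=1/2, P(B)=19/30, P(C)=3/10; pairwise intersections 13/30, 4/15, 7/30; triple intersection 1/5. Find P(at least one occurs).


P(A∪B∪C) = P(A)+P(B)+P(C) - P(AB)-P(AC)-P(BC) + P(ABC)
= 1/2+19/30+3/10 - 13/30-4/15-7/30 + 1/5
= 7/10

7/10


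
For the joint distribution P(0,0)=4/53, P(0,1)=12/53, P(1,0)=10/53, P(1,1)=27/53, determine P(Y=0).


P(Y=0) = P(0,0)+P(1,0) = 4/53 + 10/53 = 14/53

14/53


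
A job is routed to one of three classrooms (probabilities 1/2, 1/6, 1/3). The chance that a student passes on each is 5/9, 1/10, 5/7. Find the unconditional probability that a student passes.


P(A) = P(A|B1)P(B1) + P(A|B2)P(B2) + P(A|B3)P(B3)
= 5/9*1/2 + 1/10*1/6 + 5/7*1/3
= 5/18 + 1/60 + 5/21 = 671/1260

671/1260


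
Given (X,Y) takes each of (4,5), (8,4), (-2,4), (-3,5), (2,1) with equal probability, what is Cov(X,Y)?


E[X]=9/5, E[Y]=19/5, E[XY]=31/5
Cov(X,Y) = E[XY] - E[X]E[Y] = 31/5 - 9/5*19/5 = -16/25

-16/25


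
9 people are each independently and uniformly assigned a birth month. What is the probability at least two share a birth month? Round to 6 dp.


P(all different) = prod((12-i)/12 for i=0..8) = 0.015472
P(at least one match) = 1 - 0.015472 = 0.984528

0.984528


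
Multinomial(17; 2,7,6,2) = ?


17! = 355687428096000
Denominator: 2!=2 * 7!=5040 * 6!=720 * 2!=2
Coefficient = 355687428096000 / 14515200 = 24504480

24504480


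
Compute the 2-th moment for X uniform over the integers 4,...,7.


E[X^2] = (1/4) * sum(x^2 for x=4..7)
= 126/4 = 63/2

63/2
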